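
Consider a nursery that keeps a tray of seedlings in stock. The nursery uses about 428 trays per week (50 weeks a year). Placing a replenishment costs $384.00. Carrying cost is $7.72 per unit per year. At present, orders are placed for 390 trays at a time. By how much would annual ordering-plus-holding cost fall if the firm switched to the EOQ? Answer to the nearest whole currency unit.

Annual demand D = 428 × 50 = 21,400.
EOQ = √(2DS/H) = √(2 × 21,400 × 384 / 7.72) ≈ 1459.08.
Cost at Q* = (D/Q*)S + (Q*/2)H = √(2DSH) ≈ $11,264.09.
Cost at Q = 390: (21,400/390)×384 + (390/2)×7.72 = $21,070.77 + $1,505.40 = $22,576.17.
Excess = $22,576.17 − $11,264.09 = $11,312.08.

Extra cost ≈ $11,312 per year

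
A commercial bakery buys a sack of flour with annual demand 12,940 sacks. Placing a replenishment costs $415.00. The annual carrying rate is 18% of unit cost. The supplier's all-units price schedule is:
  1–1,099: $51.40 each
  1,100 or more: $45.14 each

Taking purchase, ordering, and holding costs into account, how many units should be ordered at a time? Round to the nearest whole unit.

Holding cost per unit per year at price C is H = 0.18·C.
Candidates are each tier's EOQ (if it falls in that tier) and each price-break quantity.
EOQ at $51.40 = 1077.4 (feasible in tier 1): TC = 12,940×$51.40 + (12,940/1077.4)×415 + (1077.4/2)×0.18×$51.40 = $675,084.37.
EOQ at $45.14 = 1149.7 (feasible in tier 2): TC = 12,940×$45.14 + (12,940/1149.7)×415 + (1149.7/2)×0.18×$45.14 = $593,453.24.
Lowest total cost is $593,453.24 at Q = 1149.7.

Q* ≈ 1,150 sacks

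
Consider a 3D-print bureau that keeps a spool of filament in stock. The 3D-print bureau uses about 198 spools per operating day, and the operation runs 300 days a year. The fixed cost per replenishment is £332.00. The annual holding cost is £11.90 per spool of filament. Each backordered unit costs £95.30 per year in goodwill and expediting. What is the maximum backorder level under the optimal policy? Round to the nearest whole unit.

S* ≈ 214 spools

Annual demand D = 198 × 300 = 59,400.
With planned backorders, Q* = √(2DS/H) · √((H+B)/B).
√(2DS/H) = √(2 × 59,400 × 332 / 11.9) = 1820.555.
√((H+B)/B) = √((11.9+95.3)/95.3) = 1.0606.
Q* ≈ 1930.878.
S* = Q* · H/(H+B) = 1930.878 × 11.9/107.2 ≈ 214.342.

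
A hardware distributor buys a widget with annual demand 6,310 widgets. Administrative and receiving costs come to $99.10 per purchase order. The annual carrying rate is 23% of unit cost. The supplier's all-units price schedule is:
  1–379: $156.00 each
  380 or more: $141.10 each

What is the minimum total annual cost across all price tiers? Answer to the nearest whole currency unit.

Holding cost per unit per year at price C is H = 0.23·C.
Evaluate total cost at each tier's feasible EOQ or, if the EOQ is below the tier, at the tier's minimum quantity.
EOQ at $156.00 = 186.7 (feasible in tier 1): TC = 6,310×$156.00 + (6,310/186.7)×99.1 + (186.7/2)×0.23×$156.00 = $991,058.73.
EOQ at $141.10 = 196.3 < 380, so use break Q=380: TC = 6,310×$141.10 + (6,310/380.0)×99.1 + (380.0/2)×0.23×$141.10 = $898,152.65.
Lowest total cost among the candidates is at Q = 380.0.

TC* ≈ $898,153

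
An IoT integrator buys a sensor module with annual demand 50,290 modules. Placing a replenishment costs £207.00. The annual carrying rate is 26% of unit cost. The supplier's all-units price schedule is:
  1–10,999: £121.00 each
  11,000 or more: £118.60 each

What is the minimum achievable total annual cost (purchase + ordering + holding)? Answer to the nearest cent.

TC* ≈ £6,110,682.95

Holding cost per unit per year at price C is H = 0.26·C.
Evaluate total cost at each tier's feasible EOQ or, if the EOQ is below the tier, at the tier's minimum quantity.
EOQ at £121.00 = 813.5 (feasible in tier 1): TC = 50,290×£121.00 + (50,290/813.5)×207 + (813.5/2)×0.26×£121.00 = £6,110,682.95.
EOQ at £118.60 = 821.7 < 11000, so use break Q=11000: TC = 50,290×£118.60 + (50,290/11000.0)×207 + (11000.0/2)×0.26×£118.60 = £6,134,938.37.
Lowest total cost among the candidates is at Q = 813.5.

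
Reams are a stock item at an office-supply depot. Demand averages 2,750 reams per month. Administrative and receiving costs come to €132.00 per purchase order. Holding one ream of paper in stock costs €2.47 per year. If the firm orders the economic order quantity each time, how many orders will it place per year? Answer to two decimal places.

Annual demand D = 2,750 × 12 = 33,000.
Q* = √(2DS/H) = √(2 × 33,000 × 132 / 2.47) ≈ 1878.06.
Orders per year = D / Q* = 33,000 / 1878.06 ≈ 17.571.

N ≈ 17.57 orders per year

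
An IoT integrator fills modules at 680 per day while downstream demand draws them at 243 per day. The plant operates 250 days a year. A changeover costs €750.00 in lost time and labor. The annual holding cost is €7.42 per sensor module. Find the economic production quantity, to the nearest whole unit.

Annual demand D = 243 × 250 = 60,750.
Production build-up factor (1 − d/p) = 1 − 243/680 = 0.6426.
Q* = √(2DS / (H(1 − d/p))) = √(2 × 60,750 × 750 / (7.42 × 0.6426)).
= √(91,125,000 / 4.7684) ≈ 4371.501.

Q* ≈ 4,372 modules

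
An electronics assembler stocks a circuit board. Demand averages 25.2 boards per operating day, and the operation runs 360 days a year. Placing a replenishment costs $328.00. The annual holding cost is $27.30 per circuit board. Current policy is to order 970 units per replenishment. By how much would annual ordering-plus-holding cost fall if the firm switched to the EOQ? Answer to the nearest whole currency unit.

Annual demand D = 25.2 × 360 = 9,072.
EOQ = √(2DS/H) = √(2 × 9,072 × 328 / 27.3) ≈ 466.90.
Cost at Q* = (D/Q*)S + (Q*/2)H = √(2DSH) ≈ $12,746.32.
Cost at Q = 970: (9,072/970)×328 + (970/2)×27.3 = $3,067.65 + $13,240.50 = $16,308.15.
Excess = $16,308.15 − $12,746.32 = $3,561.83.

Extra cost ≈ $3,562 per year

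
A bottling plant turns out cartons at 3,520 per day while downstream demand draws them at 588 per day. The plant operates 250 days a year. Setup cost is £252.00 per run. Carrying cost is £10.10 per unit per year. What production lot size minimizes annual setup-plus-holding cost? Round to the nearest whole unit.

Q* ≈ 2,968 cartons

Annual demand D = 588 × 250 = 147,000.
Production build-up factor (1 − d/p) = 1 − 588/3,520 = 0.8330.
Q* = √(2DS / (H(1 − d/p))) = √(2 × 147,000 × 252 / (10.1 × 0.8330)).
= √(74,088,000 / 8.4128) ≈ 2967.581.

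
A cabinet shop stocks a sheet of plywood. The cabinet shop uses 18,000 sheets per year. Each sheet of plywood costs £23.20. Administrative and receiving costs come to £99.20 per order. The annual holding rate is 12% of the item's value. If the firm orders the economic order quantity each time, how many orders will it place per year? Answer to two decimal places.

Holding cost H = 0.12 × £23.20 = £2.7840 per unit per year.
EOQ = √(2DS/H) = √(2 × 18,000 × 99.2 / 2.784) ≈ 1132.59.
Orders per year = D / Q* = 18,000 / 1132.59 ≈ 15.893.

N ≈ 15.89 orders per year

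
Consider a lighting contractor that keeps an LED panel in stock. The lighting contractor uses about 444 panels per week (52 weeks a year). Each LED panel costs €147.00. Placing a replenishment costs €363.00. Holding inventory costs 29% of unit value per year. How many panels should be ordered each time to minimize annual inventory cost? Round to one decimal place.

Q* ≈ 627.1 panels

Annual demand D = 444 × 52 = 23,088.
Holding cost H = 0.29 × €147.00 = €42.6300 per unit per year.
EOQ = √(2DS / H) = √(2 × 23,088 × 363 / 42.63).
= √(16,761,888 / 42.63) = √393,194.6517 ≈ 627.052.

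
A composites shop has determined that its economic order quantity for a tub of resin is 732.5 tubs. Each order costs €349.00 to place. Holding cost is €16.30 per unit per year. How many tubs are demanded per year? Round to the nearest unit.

D ≈ 12,530 tubs per year

Invert the EOQ relation Q*² = 2DS/H.
From Q* = √(2DS/H): D = Q*²H / (2S) = 732.5² × 16.3 / (2 × 349) = 12529.895.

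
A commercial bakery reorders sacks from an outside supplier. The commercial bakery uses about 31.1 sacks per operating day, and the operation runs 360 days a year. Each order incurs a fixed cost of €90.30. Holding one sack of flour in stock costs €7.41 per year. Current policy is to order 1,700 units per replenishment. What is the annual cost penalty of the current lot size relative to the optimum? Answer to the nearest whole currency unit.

Annual demand D = 31.1 × 360 = 11,196.
EOQ = √(2DS/H) = √(2 × 11,196 × 90.3 / 7.41) ≈ 522.37.
Cost at Q* = (D/Q*)S + (Q*/2)H = √(2DSH) ≈ €3,870.79.
Cost at Q = 1,700: (11,196/1,700)×90.3 + (1,700/2)×7.41 = €594.71 + €6,298.50 = €6,893.21.
Excess = €6,893.21 − €3,870.79 = €3,022.42.

Extra cost ≈ €3,022 per year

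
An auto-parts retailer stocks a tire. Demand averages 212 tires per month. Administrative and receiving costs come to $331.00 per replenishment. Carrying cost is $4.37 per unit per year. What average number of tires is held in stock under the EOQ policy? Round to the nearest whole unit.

Average inventory ≈ 310 tires

Annual demand D = 212 × 12 = 2,544.
The optimal lot size = √(2DS/H) = √(2 × 2,544 × 331 / 4.37) ≈ 620.79.
Average inventory = Q*/2 ≈ 620.79 / 2 = 310.397.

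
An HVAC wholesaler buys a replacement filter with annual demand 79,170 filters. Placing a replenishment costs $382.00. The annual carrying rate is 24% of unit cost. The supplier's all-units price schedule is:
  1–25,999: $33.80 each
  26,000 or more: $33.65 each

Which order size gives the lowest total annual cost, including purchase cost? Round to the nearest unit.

Holding cost per unit per year at price C is H = 0.24·C.
For each price level, check whether its EOQ is feasible; otherwise the best quantity at that price is the breakpoint.
EOQ at $33.80 = 2730.6 (feasible in tier 1): TC = 79,170×$33.80 + (79,170/2730.6)×382 + (2730.6/2)×0.24×$33.80 = $2,698,096.88.
EOQ at $33.65 = 2736.7 < 26000, so use break Q=26000: TC = 79,170×$33.65 + (79,170/26000.0)×382 + (26000.0/2)×0.24×$33.65 = $2,770,221.69.
Lowest total cost is $2,698,096.88 at Q = 2730.6.

Q* ≈ 2,731 filters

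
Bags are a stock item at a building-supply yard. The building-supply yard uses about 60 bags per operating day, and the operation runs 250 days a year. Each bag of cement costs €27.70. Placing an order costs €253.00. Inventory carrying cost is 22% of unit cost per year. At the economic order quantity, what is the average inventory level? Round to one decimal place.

Annual demand D = 60 × 250 = 15,000.
Holding cost H = 0.22 × €27.70 = €6.0940 per unit per year.
Q* = √(2DS/H) = √(2 × 15,000 × 253 / 6.094) ≈ 1116.01.
Average inventory = Q*/2 ≈ 1116.01 / 2 = 558.007.

Average inventory ≈ 558.0 bags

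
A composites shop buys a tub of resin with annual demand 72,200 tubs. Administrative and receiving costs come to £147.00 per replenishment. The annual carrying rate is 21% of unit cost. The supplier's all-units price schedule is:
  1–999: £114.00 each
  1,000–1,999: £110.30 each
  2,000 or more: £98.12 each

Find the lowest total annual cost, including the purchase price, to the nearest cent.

Holding cost per unit per year at price C is H = 0.21·C.
Evaluate total cost at each tier's feasible EOQ or, if the EOQ is below the tier, at the tier's minimum quantity.
EOQ at £114.00 = 941.6 (feasible in tier 1): TC = 72,200×£114.00 + (72,200/941.6)×147 + (941.6/2)×0.21×£114.00 = £8,253,342.62.
EOQ at £110.30 = 957.3 < 1000, so use break Q=1000: TC = 72,200×£110.30 + (72,200/1000.0)×147 + (1000.0/2)×0.21×£110.30 = £7,985,854.90.
EOQ at £98.12 = 1015.0 < 2000, so use break Q=2000: TC = 72,200×£98.12 + (72,200/2000.0)×147 + (2000.0/2)×0.21×£98.12 = £7,110,175.90.
Lowest total cost among the candidates is at Q = 2000.0.

TC* ≈ £7,110,175.90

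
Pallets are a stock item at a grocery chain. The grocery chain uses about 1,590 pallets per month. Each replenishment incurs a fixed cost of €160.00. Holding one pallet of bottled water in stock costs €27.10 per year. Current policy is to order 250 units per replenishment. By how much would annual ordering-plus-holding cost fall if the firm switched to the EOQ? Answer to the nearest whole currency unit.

Annual demand D = 1,590 × 12 = 19,080.
EOQ = √(2DS/H) = √(2 × 19,080 × 160 / 27.1) ≈ 474.66.
Cost at Q* = (D/Q*)S + (Q*/2)H = √(2DSH) ≈ €12,863.19.
Cost at Q = 250: (19,080/250)×160 + (250/2)×27.1 = €12,211.20 + €3,387.50 = €15,598.70.
Excess = €15,598.70 − €12,863.19 = €2,735.51.

Extra cost ≈ €2,736 per year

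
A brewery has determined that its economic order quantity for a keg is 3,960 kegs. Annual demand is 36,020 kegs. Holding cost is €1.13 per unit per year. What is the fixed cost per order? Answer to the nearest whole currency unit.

The basic EOQ model gives Q* = √(2DS/H); rearrange for the unknown.
From Q* = √(2DS/H): S = Q*²H / (2D) = 3,960² × 1.13 / (2 × 36,020) = 245.9773.

S ≈ €246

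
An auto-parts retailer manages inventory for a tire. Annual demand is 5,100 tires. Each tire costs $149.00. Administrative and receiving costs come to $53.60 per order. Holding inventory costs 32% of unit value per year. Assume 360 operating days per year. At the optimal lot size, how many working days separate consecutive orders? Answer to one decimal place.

T ≈ 7.6 days

Holding cost H = 0.32 × $149.00 = $47.6800 per unit per year.
Q* = √(2DS/H) = √(2 × 5,100 × 53.6 / 47.68) ≈ 107.08.
Cycle time = Q*/D × 360 = 107.08 / 5,100 × 360 ≈ 7.559 days.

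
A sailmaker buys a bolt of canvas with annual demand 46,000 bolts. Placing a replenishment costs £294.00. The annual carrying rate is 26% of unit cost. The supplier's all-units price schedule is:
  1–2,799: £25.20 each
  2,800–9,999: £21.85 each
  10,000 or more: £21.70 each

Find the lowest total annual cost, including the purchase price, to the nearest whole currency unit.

Holding cost per unit per year at price C is H = 0.26·C.
Candidates are each tier's EOQ (if it falls in that tier) and each price-break quantity.
EOQ at £25.20 = 2031.8 (feasible in tier 1): TC = 46,000×£25.20 + (46,000/2031.8)×294 + (2031.8/2)×0.26×£25.20 = £1,172,512.34.
EOQ at £21.85 = 2182.0 < 2800, so use break Q=2800: TC = 46,000×£21.85 + (46,000/2800.0)×294 + (2800.0/2)×0.26×£21.85 = £1,017,883.40.
EOQ at £21.70 = 2189.5 < 10000, so use break Q=10000: TC = 46,000×£21.70 + (46,000/10000.0)×294 + (10000.0/2)×0.26×£21.70 = £1,027,762.40.
Lowest total cost among the candidates is at Q = 2800.0.

TC* ≈ £1,017,883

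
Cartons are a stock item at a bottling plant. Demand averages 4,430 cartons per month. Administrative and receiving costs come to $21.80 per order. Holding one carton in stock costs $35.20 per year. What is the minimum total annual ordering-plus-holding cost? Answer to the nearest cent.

Annual demand D = 4,430 × 12 = 53,160.
Q* = √(2DS/H) = √(2 × 53,160 × 21.8 / 35.2) ≈ 256.60.
At Q*, ordering cost (D/Q*)S equals holding cost (Q*/2)H, each = √(DSH/2).
Minimum total = √(2DSH) = √(2 × 53,160 × 21.8 × 35.2) ≈ 9032.481.

TC* ≈ $9,032.48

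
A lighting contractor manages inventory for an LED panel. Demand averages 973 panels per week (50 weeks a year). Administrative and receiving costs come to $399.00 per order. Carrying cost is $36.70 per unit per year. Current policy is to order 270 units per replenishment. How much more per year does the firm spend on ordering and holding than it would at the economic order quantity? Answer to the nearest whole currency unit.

Extra cost ≈ $39,102 per year

Annual demand D = 973 × 50 = 48,650.
EOQ = √(2DS/H) = √(2 × 48,650 × 399 / 36.7) ≈ 1028.51.
Cost at Q* = (D/Q*)S + (Q*/2)H = √(2DSH) ≈ $37,746.43.
Cost at Q = 270: (48,650/270)×399 + (270/2)×36.7 = $71,893.89 + $4,954.50 = $76,848.39.
Excess = $76,848.39 − $37,746.43 = $39,101.96.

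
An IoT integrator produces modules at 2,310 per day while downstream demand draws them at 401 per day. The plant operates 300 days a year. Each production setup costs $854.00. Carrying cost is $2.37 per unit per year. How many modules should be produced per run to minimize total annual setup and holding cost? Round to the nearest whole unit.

Annual demand D = 401 × 300 = 120,300.
Production build-up factor (1 − d/p) = 1 − 401/2,310 = 0.8264.
Q* = √(2DS / (H(1 − d/p))) = √(2 × 120,300 × 854 / (2.37 × 0.8264)).
= √(205,472,400 / 1.9586) ≈ 10242.491.

Q* ≈ 10,242 modules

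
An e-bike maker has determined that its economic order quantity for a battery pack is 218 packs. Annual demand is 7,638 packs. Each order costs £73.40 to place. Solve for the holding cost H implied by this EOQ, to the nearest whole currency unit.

Invert the EOQ relation Q*² = 2DS/H.
From Q* = √(2DS/H): H = 2DS / Q*² = 2 × 7,638 × 73.4 / 218² = 23.5935.

H ≈ £24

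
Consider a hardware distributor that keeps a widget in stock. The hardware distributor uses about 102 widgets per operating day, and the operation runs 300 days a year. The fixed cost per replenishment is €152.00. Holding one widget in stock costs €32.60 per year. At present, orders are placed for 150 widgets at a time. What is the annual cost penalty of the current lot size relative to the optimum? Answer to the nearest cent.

Annual demand D = 102 × 300 = 30,600.
EOQ = √(2DS/H) = √(2 × 30,600 × 152 / 32.6) ≈ 534.18.
Cost at Q* = (D/Q*)S + (Q*/2)H = √(2DSH) ≈ €17,414.31.
Cost at Q = 150: (30,600/150)×152 + (150/2)×32.6 = €31,008.00 + €2,445.00 = €33,453.00.
Excess = €33,453.00 − €17,414.31 = €16,038.69.

Extra cost ≈ €16,038.69 per year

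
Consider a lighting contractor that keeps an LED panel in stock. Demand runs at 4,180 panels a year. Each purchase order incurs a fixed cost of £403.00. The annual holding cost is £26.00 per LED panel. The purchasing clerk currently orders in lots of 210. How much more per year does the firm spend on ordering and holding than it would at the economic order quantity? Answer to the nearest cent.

Extra cost ≈ £1,392.34 per year

EOQ = √(2DS/H) = √(2 × 4,180 × 403 / 26) ≈ 359.97.
Cost at Q* = (D/Q*)S + (Q*/2)H = √(2DSH) ≈ £9,359.28.
Cost at Q = 210: (4,180/210)×403 + (210/2)×26 = £8,021.62 + £2,730.00 = £10,751.62.
Excess = £10,751.62 − £9,359.28 = £1,392.34.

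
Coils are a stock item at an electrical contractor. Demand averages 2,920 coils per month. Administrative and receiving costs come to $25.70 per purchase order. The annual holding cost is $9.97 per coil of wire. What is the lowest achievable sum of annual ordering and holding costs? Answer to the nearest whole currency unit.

Annual demand D = 2,920 × 12 = 35,040.
EOQ = √(2DS/H) = √(2 × 35,040 × 25.7 / 9.97) ≈ 425.03.
At Q*, ordering cost (D/Q*)S equals holding cost (Q*/2)H, each = √(DSH/2).
Minimum total = √(2DSH) = √(2 × 35,040 × 25.7 × 9.97) ≈ 4237.514.

TC* ≈ $4,238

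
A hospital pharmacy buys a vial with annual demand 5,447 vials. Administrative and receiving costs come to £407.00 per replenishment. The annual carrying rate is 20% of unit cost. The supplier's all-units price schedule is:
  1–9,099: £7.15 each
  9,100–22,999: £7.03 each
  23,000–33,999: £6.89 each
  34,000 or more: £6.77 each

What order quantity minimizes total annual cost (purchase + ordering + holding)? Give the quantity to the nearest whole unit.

Holding cost per unit per year at price C is H = 0.20·C.
For each price level, check whether its EOQ is feasible; otherwise the best quantity at that price is the breakpoint.
EOQ at £7.15 = 1760.9 (feasible in tier 1): TC = 5,447×£7.15 + (5,447/1760.9)×407 + (1760.9/2)×0.20×£7.15 = £41,464.07.
EOQ at £7.03 = 1775.8 < 9100, so use break Q=9100: TC = 5,447×£7.03 + (5,447/9100.0)×407 + (9100.0/2)×0.20×£7.03 = £44,933.33.
EOQ at £6.89 = 1793.8 < 23000, so use break Q=23000: TC = 5,447×£6.89 + (5,447/23000.0)×407 + (23000.0/2)×0.20×£6.89 = £53,473.22.
EOQ at £6.77 = 1809.6 < 34000, so use break Q=34000: TC = 5,447×£6.77 + (5,447/34000.0)×407 + (34000.0/2)×0.20×£6.77 = £59,959.39.
Lowest total cost is £41,464.07 at Q = 1760.9.

Q* ≈ 1,761 vials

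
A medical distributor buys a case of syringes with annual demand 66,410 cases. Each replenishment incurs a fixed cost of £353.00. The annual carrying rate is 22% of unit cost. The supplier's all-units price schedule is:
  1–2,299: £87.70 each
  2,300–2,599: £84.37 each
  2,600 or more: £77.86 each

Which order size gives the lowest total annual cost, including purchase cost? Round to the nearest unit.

Q* ≈ 2,600 cases

Holding cost per unit per year at price C is H = 0.22·C.
Evaluate total cost at each tier's feasible EOQ or, if the EOQ is below the tier, at the tier's minimum quantity.
EOQ at £87.70 = 1558.9 (feasible in tier 1): TC = 66,410×£87.70 + (66,410/1558.9)×353 + (1558.9/2)×0.22×£87.70 = £5,854,233.70.
EOQ at £84.37 = 1589.3 < 2300, so use break Q=2300: TC = 66,410×£84.37 + (66,410/2300.0)×353 + (2300.0/2)×0.22×£84.37 = £5,634,549.80.
EOQ at £77.86 = 1654.4 < 2600, so use break Q=2600: TC = 66,410×£77.86 + (66,410/2600.0)×353 + (2600.0/2)×0.22×£77.86 = £5,201,966.99.
Lowest total cost is £5,201,966.99 at Q = 2600.0.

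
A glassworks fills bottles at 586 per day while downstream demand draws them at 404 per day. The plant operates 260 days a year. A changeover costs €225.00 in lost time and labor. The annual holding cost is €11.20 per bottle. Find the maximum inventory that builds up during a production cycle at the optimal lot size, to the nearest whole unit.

Annual demand D = 404 × 260 = 105,040.
Production build-up factor (1 − d/p) = 1 − 404/586 = 0.3106.
Q* = √(2DS / (H(1 − d/p))) = √(2 × 105,040 × 225 / (11.2 × 0.3106)).
= √(47,268,000 / 3.4785) ≈ 3686.275.
Maximum inventory = Q*(1 − d/p) = 3686.275 × 0.3106 ≈ 1144.884.

I_max ≈ 1,145 bottles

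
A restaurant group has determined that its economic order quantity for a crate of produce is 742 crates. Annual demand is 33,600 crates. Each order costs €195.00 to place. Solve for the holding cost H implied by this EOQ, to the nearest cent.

The basic EOQ model gives Q* = √(2DS/H); rearrange for the unknown.
From Q* = √(2DS/H): H = 2DS / Q*² = 2 × 33,600 × 195 / 742² = 23.8010.

H ≈ €23.80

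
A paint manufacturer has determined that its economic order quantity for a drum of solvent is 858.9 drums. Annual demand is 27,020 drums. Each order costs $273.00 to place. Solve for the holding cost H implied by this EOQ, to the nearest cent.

The basic EOQ model gives Q* = √(2DS/H); rearrange for the unknown.
From Q* = √(2DS/H): H = 2DS / Q*² = 2 × 27,020 × 273 / 858.9² = 19.9983.

H ≈ $20.00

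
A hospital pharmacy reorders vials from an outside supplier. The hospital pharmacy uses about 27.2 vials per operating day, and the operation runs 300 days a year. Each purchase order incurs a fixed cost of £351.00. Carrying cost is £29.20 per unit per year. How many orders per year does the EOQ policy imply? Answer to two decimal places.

Annual demand D = 27.2 × 300 = 8,160.
The optimal lot size = √(2DS/H) = √(2 × 8,160 × 351 / 29.2) ≈ 442.92.
Orders per year = D / Q* = 8,160 / 442.92 ≈ 18.423.

N ≈ 18.42 orders per year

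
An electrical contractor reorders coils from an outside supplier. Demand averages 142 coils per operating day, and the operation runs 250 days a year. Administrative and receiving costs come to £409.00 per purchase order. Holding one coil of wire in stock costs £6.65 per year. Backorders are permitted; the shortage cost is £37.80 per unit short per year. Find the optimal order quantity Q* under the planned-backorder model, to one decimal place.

Annual demand D = 142 × 250 = 35,500.
With planned backorders, Q* = √(2DS/H) · √((H+B)/B).
√(2DS/H) = √(2 × 35,500 × 409 / 6.65) = 2089.681.
√((H+B)/B) = √((6.65+37.8)/37.8) = 1.0844.
Q* ≈ 2266.053.

Q* ≈ 2,266.1 coils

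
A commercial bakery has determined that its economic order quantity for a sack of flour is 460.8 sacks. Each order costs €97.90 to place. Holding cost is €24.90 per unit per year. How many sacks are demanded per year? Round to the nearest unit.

D ≈ 27,003 sacks per year

Invert the EOQ relation Q*² = 2DS/H.
From Q* = √(2DS/H): D = Q*²H / (2S) = 460.8² × 24.9 / (2 × 97.9) = 27002.974.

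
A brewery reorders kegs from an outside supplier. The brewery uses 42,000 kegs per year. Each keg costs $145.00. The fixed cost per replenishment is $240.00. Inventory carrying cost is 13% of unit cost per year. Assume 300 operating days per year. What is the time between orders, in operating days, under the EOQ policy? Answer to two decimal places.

T ≈ 7.39 days

Holding cost H = 0.13 × $145.00 = $18.8500 per unit per year.
Q* = √(2DS/H) = √(2 × 42,000 × 240 / 18.85) ≈ 1034.16.
Cycle time = Q*/D × 300 = 1034.16 / 42,000 × 300 ≈ 7.387 days.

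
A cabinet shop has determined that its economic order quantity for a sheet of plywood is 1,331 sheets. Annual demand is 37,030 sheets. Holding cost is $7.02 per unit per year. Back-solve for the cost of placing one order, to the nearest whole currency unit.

S ≈ $168

Invert the EOQ relation Q*² = 2DS/H.
From Q* = √(2DS/H): S = Q*²H / (2D) = 1,331² × 7.02 / (2 × 37,030) = 167.9227.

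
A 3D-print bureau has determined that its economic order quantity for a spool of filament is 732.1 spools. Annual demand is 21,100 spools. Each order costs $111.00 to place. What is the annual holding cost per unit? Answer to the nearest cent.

H ≈ $8.74

Invert the EOQ relation Q*² = 2DS/H.
From Q* = √(2DS/H): H = 2DS / Q*² = 2 × 21,100 × 111 / 732.1² = 8.7397.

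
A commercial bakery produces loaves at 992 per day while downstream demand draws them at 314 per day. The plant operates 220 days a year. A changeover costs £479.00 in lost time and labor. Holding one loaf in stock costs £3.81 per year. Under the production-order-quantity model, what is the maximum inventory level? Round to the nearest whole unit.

I_max ≈ 3,446 loaves

Annual demand D = 314 × 220 = 69,080.
Production build-up factor (1 − d/p) = 1 − 314/992 = 0.6835.
Q* = √(2DS / (H(1 − d/p))) = √(2 × 69,080 × 479 / (3.81 × 0.6835)).
= √(66,178,640 / 2.604) ≈ 5041.241.
Maximum inventory = Q*(1 − d/p) = 5041.241 × 0.6835 ≈ 3445.525.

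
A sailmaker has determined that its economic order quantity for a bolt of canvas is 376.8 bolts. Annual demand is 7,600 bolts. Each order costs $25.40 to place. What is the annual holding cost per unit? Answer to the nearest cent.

H ≈ $2.72

Squaring Q* = √(2DS/H) gives Q*² = 2DS/H.
From Q* = √(2DS/H): H = 2DS / Q*² = 2 × 7,600 × 25.4 / 376.8² = 2.7193.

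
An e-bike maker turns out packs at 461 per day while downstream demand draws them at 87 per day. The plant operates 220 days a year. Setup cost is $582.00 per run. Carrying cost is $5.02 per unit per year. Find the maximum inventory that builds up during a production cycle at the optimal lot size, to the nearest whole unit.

Annual demand D = 87 × 220 = 19,140.
Production build-up factor (1 − d/p) = 1 − 87/461 = 0.8113.
Q* = √(2DS / (H(1 − d/p))) = √(2 × 19,140 × 582 / (5.02 × 0.8113)).
= √(22,278,960 / 4.0726) ≈ 2338.892.
Maximum inventory = Q*(1 − d/p) = 2338.892 × 0.8113 ≈ 1897.496.

I_max ≈ 1,897 packs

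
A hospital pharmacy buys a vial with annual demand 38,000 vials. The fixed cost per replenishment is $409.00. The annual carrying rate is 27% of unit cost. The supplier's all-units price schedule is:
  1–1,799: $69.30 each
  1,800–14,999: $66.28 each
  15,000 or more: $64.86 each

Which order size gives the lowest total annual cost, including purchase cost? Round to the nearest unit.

Holding cost per unit per year at price C is H = 0.27·C.
Candidates are each tier's EOQ (if it falls in that tier) and each price-break quantity.
EOQ at $69.30 = 1288.9 (feasible in tier 1): TC = 38,000×$69.30 + (38,000/1288.9)×409 + (1288.9/2)×0.27×$69.30 = $2,657,516.65.
EOQ at $66.28 = 1317.9 < 1800, so use break Q=1800: TC = 38,000×$66.28 + (38,000/1800.0)×409 + (1800.0/2)×0.27×$66.28 = $2,543,380.48.
EOQ at $64.86 = 1332.3 < 15000, so use break Q=15000: TC = 38,000×$64.86 + (38,000/15000.0)×409 + (15000.0/2)×0.27×$64.86 = $2,597,057.63.
Lowest total cost is $2,543,380.48 at Q = 1800.0.

Q* ≈ 1,800 vials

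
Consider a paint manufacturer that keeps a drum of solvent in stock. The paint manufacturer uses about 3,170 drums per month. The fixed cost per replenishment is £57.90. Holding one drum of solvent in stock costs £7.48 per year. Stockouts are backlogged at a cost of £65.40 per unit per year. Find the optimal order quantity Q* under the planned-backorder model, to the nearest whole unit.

Q* ≈ 810 drums

Annual demand D = 3,170 × 12 = 38,040.
With planned backorders, Q* = √(2DS/H) · √((H+B)/B).
√(2DS/H) = √(2 × 38,040 × 57.9 / 7.48) = 767.403.
√((H+B)/B) = √((7.48+65.4)/65.4) = 1.0556.
Q* ≈ 810.101.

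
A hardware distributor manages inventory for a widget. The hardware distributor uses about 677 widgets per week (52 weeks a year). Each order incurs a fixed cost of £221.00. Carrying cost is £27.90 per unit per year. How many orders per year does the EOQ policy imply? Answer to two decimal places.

N ≈ 47.14 orders per year

Annual demand D = 677 × 52 = 35,204.
The optimal lot size = √(2DS/H) = √(2 × 35,204 × 221 / 27.9) ≈ 746.80.
Orders per year = D / Q* = 35,204 / 746.80 ≈ 47.140.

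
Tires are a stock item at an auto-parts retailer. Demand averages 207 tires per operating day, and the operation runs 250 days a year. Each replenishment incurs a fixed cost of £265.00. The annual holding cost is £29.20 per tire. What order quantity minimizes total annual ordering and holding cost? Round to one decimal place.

Q* ≈ 969.2 tires

Annual demand D = 207 × 250 = 51,750.
EOQ = √(2DS / H) = √(2 × 51,750 × 265 / 29.2).
= √(27,427,500 / 29.2) = √939,297.9452 ≈ 969.174.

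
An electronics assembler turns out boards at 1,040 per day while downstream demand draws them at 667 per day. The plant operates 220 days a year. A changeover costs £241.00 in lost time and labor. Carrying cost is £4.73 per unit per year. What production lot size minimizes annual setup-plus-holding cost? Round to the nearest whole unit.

Q* ≈ 6,457 boards

Annual demand D = 667 × 220 = 146,740.
Production build-up factor (1 − d/p) = 1 − 667/1,040 = 0.3587.
Q* = √(2DS / (H(1 − d/p))) = √(2 × 146,740 × 241 / (4.73 × 0.3587)).
= √(70,728,680 / 1.6964) ≈ 6456.980.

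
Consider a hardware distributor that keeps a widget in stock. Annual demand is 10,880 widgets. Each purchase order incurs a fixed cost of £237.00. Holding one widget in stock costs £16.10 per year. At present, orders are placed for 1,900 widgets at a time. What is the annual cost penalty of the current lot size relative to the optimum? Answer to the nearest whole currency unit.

EOQ = √(2DS/H) = √(2 × 10,880 × 237 / 16.1) ≈ 565.97.
Cost at Q* = (D/Q*)S + (Q*/2)H = √(2DSH) ≈ £9,112.06.
Cost at Q = 1,900: (10,880/1,900)×237 + (1,900/2)×16.1 = £1,357.14 + £15,295.00 = £16,652.14.
Excess = £16,652.14 − £9,112.06 = £7,540.08.

Extra cost ≈ £7,540 per year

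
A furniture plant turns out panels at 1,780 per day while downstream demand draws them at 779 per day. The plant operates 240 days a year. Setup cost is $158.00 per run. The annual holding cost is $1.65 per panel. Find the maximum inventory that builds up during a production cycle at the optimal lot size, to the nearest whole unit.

Annual demand D = 779 × 240 = 186,960.
Production build-up factor (1 − d/p) = 1 − 779/1,780 = 0.5624.
Q* = √(2DS / (H(1 − d/p))) = √(2 × 186,960 × 158 / (1.65 × 0.5624)).
= √(59,079,360 / 0.9279) ≈ 7979.375.
Maximum inventory = Q*(1 − d/p) = 7979.375 × 0.5624 ≈ 4487.278.

I_max ≈ 4,487 panels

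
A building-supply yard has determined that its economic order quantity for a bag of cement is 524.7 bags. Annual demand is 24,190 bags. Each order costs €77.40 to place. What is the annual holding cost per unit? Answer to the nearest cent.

Squaring Q* = √(2DS/H) gives Q*² = 2DS/H.
From Q* = √(2DS/H): H = 2DS / Q*² = 2 × 24,190 × 77.4 / 524.7² = 13.6014.

H ≈ €13.60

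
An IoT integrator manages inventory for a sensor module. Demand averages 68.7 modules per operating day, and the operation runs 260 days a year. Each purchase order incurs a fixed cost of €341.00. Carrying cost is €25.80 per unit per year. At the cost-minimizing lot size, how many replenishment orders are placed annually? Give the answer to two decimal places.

Annual demand D = 68.7 × 260 = 17,862.
Q* = √(2DS/H) = √(2 × 17,862 × 341 / 25.8) ≈ 687.14.
Orders per year = D / Q* = 17,862 / 687.14 ≈ 25.995.

N ≈ 25.99 orders per year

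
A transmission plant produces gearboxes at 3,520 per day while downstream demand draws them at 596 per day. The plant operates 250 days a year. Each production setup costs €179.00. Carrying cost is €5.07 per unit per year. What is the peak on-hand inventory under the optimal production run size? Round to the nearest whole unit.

Annual demand D = 596 × 250 = 149,000.
Production build-up factor (1 − d/p) = 1 − 596/3,520 = 0.8307.
Q* = √(2DS / (H(1 − d/p))) = √(2 × 149,000 × 179 / (5.07 × 0.8307)).
= √(53,342,000 / 4.2116) ≈ 3558.880.
Maximum inventory = Q*(1 − d/p) = 3558.880 × 0.8307 ≈ 2956.297.

I_max ≈ 2,956 gearboxes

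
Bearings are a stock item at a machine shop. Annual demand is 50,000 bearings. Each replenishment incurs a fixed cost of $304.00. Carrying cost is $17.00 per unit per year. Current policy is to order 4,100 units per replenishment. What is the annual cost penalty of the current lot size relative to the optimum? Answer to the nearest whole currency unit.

Extra cost ≈ $15,824 per year

EOQ = √(2DS/H) = √(2 × 50,000 × 304 / 17) ≈ 1337.25.
Cost at Q* = (D/Q*)S + (Q*/2)H = √(2DSH) ≈ $22,733.24.
Cost at Q = 4,100: (50,000/4,100)×304 + (4,100/2)×17 = $3,707.32 + $34,850.00 = $38,557.32.
Excess = $38,557.32 − $22,733.24 = $15,824.08.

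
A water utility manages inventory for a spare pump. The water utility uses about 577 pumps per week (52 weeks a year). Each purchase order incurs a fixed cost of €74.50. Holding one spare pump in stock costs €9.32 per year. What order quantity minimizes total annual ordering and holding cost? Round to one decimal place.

Q* ≈ 692.6 pumps

Annual demand D = 577 × 52 = 30,004.
EOQ = √(2DS / H) = √(2 × 30,004 × 74.5 / 9.32).
= √(4,470,596 / 9.32) = √479,677.6824 ≈ 692.588.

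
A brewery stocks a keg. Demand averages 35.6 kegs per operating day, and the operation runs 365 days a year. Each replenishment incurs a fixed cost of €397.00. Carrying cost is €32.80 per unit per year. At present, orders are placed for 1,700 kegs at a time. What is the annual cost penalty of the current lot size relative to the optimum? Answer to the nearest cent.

Extra cost ≈ €12,518.68 per year

Annual demand D = 35.6 × 365 = 12,994.
EOQ = √(2DS/H) = √(2 × 12,994 × 397 / 32.8) ≈ 560.85.
Cost at Q* = (D/Q*)S + (Q*/2)H = √(2DSH) ≈ €18,395.80.
Cost at Q = 1,700: (12,994/1,700)×397 + (1,700/2)×32.8 = €3,034.48 + €27,880.00 = €30,914.48.
Excess = €30,914.48 − €18,395.80 = €12,518.68.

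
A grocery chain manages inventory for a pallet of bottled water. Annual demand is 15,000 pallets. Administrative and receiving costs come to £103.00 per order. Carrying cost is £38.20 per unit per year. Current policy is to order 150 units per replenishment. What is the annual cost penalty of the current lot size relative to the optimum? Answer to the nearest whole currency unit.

EOQ = √(2DS/H) = √(2 × 15,000 × 103 / 38.2) ≈ 284.41.
Cost at Q* = (D/Q*)S + (Q*/2)H = √(2DSH) ≈ £10,864.53.
Cost at Q = 150: (15,000/150)×103 + (150/2)×38.2 = £10,300.00 + £2,865.00 = £13,165.00.
Excess = £13,165.00 − £10,864.53 = £2,300.47.

Extra cost ≈ £2,300 per year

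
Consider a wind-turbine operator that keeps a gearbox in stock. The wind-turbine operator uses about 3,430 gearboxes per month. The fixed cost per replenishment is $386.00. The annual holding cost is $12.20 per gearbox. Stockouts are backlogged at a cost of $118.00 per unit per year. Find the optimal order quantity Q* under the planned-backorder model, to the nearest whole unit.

Q* ≈ 1,695 gearboxes

Annual demand D = 3,430 × 12 = 41,160.
With planned backorders, Q* = √(2DS/H) · √((H+B)/B).
√(2DS/H) = √(2 × 41,160 × 386 / 12.2) = 1613.862.
√((H+B)/B) = √((12.2+118)/118) = 1.0504.
Q* ≈ 1695.239.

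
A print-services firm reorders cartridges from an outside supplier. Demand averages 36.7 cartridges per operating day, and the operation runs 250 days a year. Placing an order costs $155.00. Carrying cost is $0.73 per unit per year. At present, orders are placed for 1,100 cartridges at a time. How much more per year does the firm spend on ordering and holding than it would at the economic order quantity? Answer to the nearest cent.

Extra cost ≈ $253.40 per year

Annual demand D = 36.7 × 250 = 9,175.
EOQ = √(2DS/H) = √(2 × 9,175 × 155 / 0.73) ≈ 1973.89.
Cost at Q* = (D/Q*)S + (Q*/2)H = √(2DSH) ≈ $1,440.94.
Cost at Q = 1,100: (9,175/1,100)×155 + (1,100/2)×0.73 = $1,292.84 + $401.50 = $1,694.34.
Excess = $1,694.34 − $1,440.94 = $253.40.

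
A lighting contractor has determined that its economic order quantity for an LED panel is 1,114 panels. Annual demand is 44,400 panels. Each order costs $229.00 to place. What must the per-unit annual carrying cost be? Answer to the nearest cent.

The basic EOQ model gives Q* = √(2DS/H); rearrange for the unknown.
From Q* = √(2DS/H): H = 2DS / Q*² = 2 × 44,400 × 229 / 1,114² = 16.3862.

H ≈ $16.39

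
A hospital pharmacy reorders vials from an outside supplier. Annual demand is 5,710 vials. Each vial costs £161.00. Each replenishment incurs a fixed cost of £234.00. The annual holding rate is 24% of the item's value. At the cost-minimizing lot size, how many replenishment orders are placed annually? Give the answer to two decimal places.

Holding cost H = 0.24 × £161.00 = £38.6400 per unit per year.
Q* = √(2DS/H) = √(2 × 5,710 × 234 / 38.64) ≈ 262.98.
Orders per year = D / Q* = 5,710 / 262.98 ≈ 21.713.

N ≈ 21.71 orders per year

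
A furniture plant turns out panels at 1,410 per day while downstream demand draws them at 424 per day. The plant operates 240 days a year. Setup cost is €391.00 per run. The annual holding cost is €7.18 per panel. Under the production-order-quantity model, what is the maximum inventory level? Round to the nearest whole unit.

Annual demand D = 424 × 240 = 101,760.
Production build-up factor (1 − d/p) = 1 − 424/1,410 = 0.6993.
Q* = √(2DS / (H(1 − d/p))) = √(2 × 101,760 × 391 / (7.18 × 0.6993)).
= √(79,576,320 / 5.0209) ≈ 3981.079.
Maximum inventory = Q*(1 − d/p) = 3981.079 × 0.6993 ≈ 2783.932.

I_max ≈ 2,784 panels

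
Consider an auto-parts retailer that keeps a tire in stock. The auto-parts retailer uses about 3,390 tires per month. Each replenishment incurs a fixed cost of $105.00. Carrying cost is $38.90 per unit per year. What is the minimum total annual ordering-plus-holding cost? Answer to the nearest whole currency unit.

TC* ≈ $18,230

Annual demand D = 3,390 × 12 = 40,680.
Q* = √(2DS/H) = √(2 × 40,680 × 105 / 38.9) ≈ 468.62.
At Q*, ordering cost (D/Q*)S equals holding cost (Q*/2)H, each = √(DSH/2).
Minimum total = √(2DSH) = √(2 × 40,680 × 105 × 38.9) ≈ 18229.507.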